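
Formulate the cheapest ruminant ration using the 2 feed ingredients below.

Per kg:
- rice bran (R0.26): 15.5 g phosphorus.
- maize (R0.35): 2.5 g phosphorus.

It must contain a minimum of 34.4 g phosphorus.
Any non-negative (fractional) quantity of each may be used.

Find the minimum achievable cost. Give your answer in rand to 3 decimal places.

R0.577

Set it up as a linear program. Let x1 = kg of rice bran, x2 = kg of maize.
Minimise 0.26x1 + 0.35x2 s.t.:
  15.5x1 + 2.5x2 ≥ 34.4   (phosphorus)
  x1, x2 ≥ 0.
The optimal basis is {rice bran}; maize drops out. There the phosphorus constraint is tight.
So rice bran = 2.219 kg.
Objective = 0.26·2.219 = 0.57694.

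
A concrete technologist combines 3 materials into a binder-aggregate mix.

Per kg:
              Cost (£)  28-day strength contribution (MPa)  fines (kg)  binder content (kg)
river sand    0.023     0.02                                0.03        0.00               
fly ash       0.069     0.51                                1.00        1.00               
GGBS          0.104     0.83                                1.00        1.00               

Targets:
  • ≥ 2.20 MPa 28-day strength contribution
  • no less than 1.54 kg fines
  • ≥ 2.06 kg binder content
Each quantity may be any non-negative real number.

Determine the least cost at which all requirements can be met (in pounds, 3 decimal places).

£0.276

This is a linear program. Let x1 = kg of river sand, x2 = kg of fly ash, x3 = kg of GGBS.
Minimize 0.023x1 + 0.069x2 + 0.104x3 subject to:
  0.02x1 + 0.51x2 + 0.83x3 ≥ 2.2   (28-day strength contribution)
  0.03x1 + 1x2 + 1x3 ≥ 1.54   (fines)
  1x2 + 1x3 ≥ 2.06   (binder content)
  x1, x2, x3 ≥ 0.
The cheapest feasible vertex uses only GGBS; river sand, fly ash are not used. There the 28-day strength contribution constraint is tight.
That vertex is x3 = 2.651.
Cost = 0.104·2.651 = 0.27570.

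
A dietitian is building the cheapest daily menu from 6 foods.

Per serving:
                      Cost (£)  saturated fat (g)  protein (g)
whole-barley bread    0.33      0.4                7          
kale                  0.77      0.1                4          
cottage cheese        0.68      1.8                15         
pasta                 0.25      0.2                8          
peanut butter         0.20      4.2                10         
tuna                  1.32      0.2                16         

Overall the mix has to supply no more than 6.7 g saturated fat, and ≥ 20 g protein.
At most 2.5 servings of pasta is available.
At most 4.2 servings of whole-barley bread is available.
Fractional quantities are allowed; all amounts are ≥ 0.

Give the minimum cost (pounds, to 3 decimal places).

This is a linear program. Let x1 = servings of whole-barley bread, x2 = servings of kale, x3 = servings of cottage cheese, x4 = servings of pasta, x5 = servings of peanut butter, x6 = servings of tuna.
min 0.33x1 + 0.77x2 + 0.68x3 + 0.25x4 + 0.2x5 + 1.32x6 with:
  0.4x1 + 0.1x2 + 1.8x3 + 0.2x4 + 4.2x5 + 0.2x6 ≤ 6.7   (saturated fat)
  7x1 + 4x2 + 15x3 + 8x4 + 10x5 + 16x6 ≥ 20   (protein)
  x4 ≤ 2.5
  x1 ≤ 4.2
  x1, x2, x3, x4, x5, x6 ≥ 0.
The optimal basis is {pasta, peanut butter}; whole-barley bread, kale, cottage cheese, tuna drop out. The saturated fat and protein requirements are met with equality.
Optimal quantities: pasta = 0.53797 servings, peanut butter = 1.5696 servings.
Objective = 0.25·0.53797 + 0.2·1.5696 = 0.44841.

£0.448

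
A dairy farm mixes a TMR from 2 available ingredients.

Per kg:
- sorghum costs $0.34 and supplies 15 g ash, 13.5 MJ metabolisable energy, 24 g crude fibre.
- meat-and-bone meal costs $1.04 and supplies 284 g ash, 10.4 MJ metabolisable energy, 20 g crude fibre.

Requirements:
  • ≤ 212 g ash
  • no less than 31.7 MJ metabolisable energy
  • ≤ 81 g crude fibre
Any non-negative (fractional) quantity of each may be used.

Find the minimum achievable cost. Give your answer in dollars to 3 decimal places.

Let x1 = kg of sorghum, x2 = kg of meat-and-bone meal.
Minimize 0.34x1 + 1.04x2 s.t.:
  15x1 + 284x2 ≤ 212   (ash)
  13.5x1 + 10.4x2 ≥ 31.7   (metabolisable energy)
  24x1 + 20x2 ≤ 81   (crude fibre)
  x1, x2 ≥ 0.
At the optimum only sorghum is positive (meat-and-bone meal = 0). There the metabolisable energy constraint is tight.
Solving gives x1 = 2.348.
Objective = 0.34·2.348 = 0.79832.

$0.798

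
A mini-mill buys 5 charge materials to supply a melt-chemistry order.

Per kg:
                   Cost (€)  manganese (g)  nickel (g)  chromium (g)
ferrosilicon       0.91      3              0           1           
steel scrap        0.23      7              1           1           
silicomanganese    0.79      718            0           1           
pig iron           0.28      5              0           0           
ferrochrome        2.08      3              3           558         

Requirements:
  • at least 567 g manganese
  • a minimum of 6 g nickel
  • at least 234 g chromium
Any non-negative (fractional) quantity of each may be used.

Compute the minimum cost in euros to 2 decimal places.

This is a linear program. Let x1 = kg of ferrosilicon, x2 = kg of steel scrap, x3 = kg of silicomanganese, x4 = kg of pig iron, x5 = kg of ferrochrome.
Minimise 0.91x1 + 0.23x2 + 0.79x3 + 0.28x4 + 2.08x5 s.t.:
  3x1 + 7x2 + 718x3 + 5x4 + 3x5 ≥ 567   (manganese)
  1x2 + 3x5 ≥ 6   (nickel)
  1x1 + 1x2 + 1x3 + 558x5 ≥ 234   (chromium)
  x1, x2, x3, x4, x5 ≥ 0.
The minimum-cost mix takes nothing from ferrosilicon, pig iron — only steel scrap, silicomanganese, ferrochrome. There the manganese, nickel, chromium constraints are tight.
Solving gives x2 = 4.7716, x3 = 0.74146, x5 = 0.40947.
Total cost: 0.23·4.7716 + 0.79·0.74146 + 2.08·0.40947 = 2.5349.

€2.53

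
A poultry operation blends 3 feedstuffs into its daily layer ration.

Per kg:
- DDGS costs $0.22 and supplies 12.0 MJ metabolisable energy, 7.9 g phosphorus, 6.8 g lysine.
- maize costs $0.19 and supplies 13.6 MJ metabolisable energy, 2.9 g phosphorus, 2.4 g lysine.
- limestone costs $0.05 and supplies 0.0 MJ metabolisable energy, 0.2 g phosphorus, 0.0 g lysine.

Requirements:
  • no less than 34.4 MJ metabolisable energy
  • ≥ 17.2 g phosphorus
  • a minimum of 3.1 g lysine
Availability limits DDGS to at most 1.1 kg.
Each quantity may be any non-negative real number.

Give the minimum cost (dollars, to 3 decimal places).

Let x1 = kg of DDGS, x2 = kg of maize, x3 = kg of limestone.
min 0.22x1 + 0.19x2 + 0.05x3 subject to:
  12x1 + 13.6x2 ≥ 34.4   (metabolisable energy)
  7.9x1 + 2.9x2 + 0.2x3 ≥ 17.2   (phosphorus)
  6.8x1 + 2.4x2 ≥ 3.1   (lysine)
  x1 ≤ 1.1
  x1, x2, x3 ≥ 0.
The optimal basis is {DDGS, maize}; limestone drops out. There the phosphorus and the DDGS cap constraints are tight.
So DDGS = 1.1 kg, maize = 2.9345 kg.
Total cost: 0.22·1.1 + 0.19·2.9345 = 0.79956.

$0.800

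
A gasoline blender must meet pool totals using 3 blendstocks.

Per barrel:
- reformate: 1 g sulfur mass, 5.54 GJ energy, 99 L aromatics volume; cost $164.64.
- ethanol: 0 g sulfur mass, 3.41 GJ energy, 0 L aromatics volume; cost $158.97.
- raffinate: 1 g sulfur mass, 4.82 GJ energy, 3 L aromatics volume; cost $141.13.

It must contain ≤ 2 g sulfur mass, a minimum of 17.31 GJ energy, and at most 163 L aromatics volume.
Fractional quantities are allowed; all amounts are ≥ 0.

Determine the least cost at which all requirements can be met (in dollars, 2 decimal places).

Set it up as a linear program. Let x1 = barrels of reformate, x2 = barrels of ethanol, x3 = barrels of raffinate.
Minimize 164.64x1 + 158.97x2 + 141.13x3 s.t.:
  1x1 + 1x3 ≤ 2   (sulfur mass)
  5.54x1 + 3.41x2 + 4.82x3 ≥ 17.31   (energy)
  99x1 + 3x3 ≤ 163   (aromatics volume)
  x1, x2, x3 ≥ 0.
All 3 inputs are positive at the optimum. Binding constraints: sulfur mass, energy, aromatics volume.
That vertex is x1 = 1.6354, x2 = 1.904, x3 = 0.36458.
Total cost: 164.64·1.6354 + 158.97·1.904 + 141.13·0.36458 = 623.3843.

$623.38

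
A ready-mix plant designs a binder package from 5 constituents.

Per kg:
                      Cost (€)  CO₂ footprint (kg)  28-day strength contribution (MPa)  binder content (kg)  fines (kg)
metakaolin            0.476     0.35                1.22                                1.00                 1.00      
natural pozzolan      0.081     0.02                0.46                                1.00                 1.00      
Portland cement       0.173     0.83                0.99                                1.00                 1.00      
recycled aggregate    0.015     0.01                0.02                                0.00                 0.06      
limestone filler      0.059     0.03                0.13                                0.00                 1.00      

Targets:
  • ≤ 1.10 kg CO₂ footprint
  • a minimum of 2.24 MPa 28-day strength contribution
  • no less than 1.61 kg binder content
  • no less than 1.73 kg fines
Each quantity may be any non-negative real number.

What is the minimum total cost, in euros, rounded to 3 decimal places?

€0.393

Treat it as an LP. Let x1 = kg of metakaolin, x2 = kg of natural pozzolan, x3 = kg of Portland cement, x4 = kg of recycled aggregate, x5 = kg of limestone filler.
min 0.476x1 + 0.081x2 + 0.173x3 + 0.015x4 + 0.059x5 subject to:
  0.35x1 + 0.02x2 + 0.83x3 + 0.01x4 + 0.03x5 ≤ 1.1   (CO₂ footprint)
  1.22x1 + 0.46x2 + 0.99x3 + 0.02x4 + 0.13x5 ≥ 2.24   (28-day strength contribution)
  1x1 + 1x2 + 1x3 ≥ 1.61   (binder content)
  1x1 + 1x2 + 1x3 + 0.06x4 + 1x5 ≥ 1.73   (fines)
  x1, x2, x3, x4, x5 ≥ 0.
The optimal basis is {natural pozzolan, Portland cement}; metakaolin, recycled aggregate, limestone filler drop out. There the CO₂ footprint and 28-day strength contribution constraints are tight.
Optimal quantities: natural pozzolan = 2.128 kg, Portland cement = 1.274 kg.
Total cost: 0.081·2.128 + 0.173·1.274 = 0.39277.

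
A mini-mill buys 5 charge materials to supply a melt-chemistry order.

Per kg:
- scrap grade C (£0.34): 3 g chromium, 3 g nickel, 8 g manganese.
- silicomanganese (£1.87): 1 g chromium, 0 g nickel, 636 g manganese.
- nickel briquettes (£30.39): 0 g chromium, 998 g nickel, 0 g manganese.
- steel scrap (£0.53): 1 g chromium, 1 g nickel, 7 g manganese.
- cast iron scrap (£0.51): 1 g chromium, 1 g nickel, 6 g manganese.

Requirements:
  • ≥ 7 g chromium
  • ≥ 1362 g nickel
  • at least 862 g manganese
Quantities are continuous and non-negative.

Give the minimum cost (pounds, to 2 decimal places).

Let x1 = kg of scrap grade C, x2 = kg of silicomanganese, x3 = kg of nickel briquettes, x4 = kg of steel scrap, x5 = kg of cast iron scrap.
Minimize 0.34x1 + 1.87x2 + 30.39x3 + 0.53x4 + 0.51x5 with:
  3x1 + 1x2 + 1x4 + 1x5 ≥ 7   (chromium)
  3x1 + 998x3 + 1x4 + 1x5 ≥ 1362   (nickel)
  8x1 + 636x2 + 7x4 + 6x5 ≥ 862   (manganese)
  x1, x2, x3, x4, x5 ≥ 0.
The optimal basis is {scrap grade C, silicomanganese, nickel briquettes}; steel scrap, cast iron scrap drop out. There the chromium, nickel, manganese constraints are tight.
Solving gives x1 = 1.889, x2 = 1.332, x3 = 1.359.
Cost = 0.34·1.889 + 1.87·1.332 + 30.39·1.359 = 44.4331.

£44.43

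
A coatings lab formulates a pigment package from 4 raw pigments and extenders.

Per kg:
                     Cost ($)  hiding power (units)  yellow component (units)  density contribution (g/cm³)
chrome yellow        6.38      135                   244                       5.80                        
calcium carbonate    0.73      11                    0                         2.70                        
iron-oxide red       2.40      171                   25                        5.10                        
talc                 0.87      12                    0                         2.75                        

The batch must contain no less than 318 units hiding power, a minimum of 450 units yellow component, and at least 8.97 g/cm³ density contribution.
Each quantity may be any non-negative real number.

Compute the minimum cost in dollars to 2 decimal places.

$12.53

Let x1 = kg of chrome yellow, x2 = kg of calcium carbonate, x3 = kg of iron-oxide red, x4 = kg of talc.
Minimize 6.38x1 + 0.73x2 + 2.4x3 + 0.87x4 s.t.:
  135x1 + 11x2 + 171x3 + 12x4 ≥ 318   (hiding power)
  244x1 + 25x3 ≥ 450   (yellow component)
  5.8x1 + 2.7x2 + 5.1x3 + 2.75x4 ≥ 8.97   (density contribution)
  x1, x2, x3, x4 ≥ 0.
The cheapest feasible vertex uses only chrome yellow, iron-oxide red; calcium carbonate, talc are not used. Binding constraints: hiding power and yellow component.
That vertex is x1 = 1.799, x3 = 0.4392.
Cost = 6.38·1.799 + 2.4·0.4392 = 12.5317.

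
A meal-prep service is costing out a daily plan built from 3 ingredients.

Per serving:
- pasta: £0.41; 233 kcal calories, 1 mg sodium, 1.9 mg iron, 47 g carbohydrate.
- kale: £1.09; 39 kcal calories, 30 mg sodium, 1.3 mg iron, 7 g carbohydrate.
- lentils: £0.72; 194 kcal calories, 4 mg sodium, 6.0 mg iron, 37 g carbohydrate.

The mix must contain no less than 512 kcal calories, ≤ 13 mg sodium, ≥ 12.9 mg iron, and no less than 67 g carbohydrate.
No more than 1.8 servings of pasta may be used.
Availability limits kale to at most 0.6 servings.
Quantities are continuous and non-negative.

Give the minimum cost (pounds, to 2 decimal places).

Treat it as an LP. Let x1 = servings of pasta, x2 = servings of kale, x3 = servings of lentils.
Minimise 0.41x1 + 1.09x2 + 0.72x3 with:
  233x1 + 39x2 + 194x3 ≥ 512   (calories)
  1x1 + 30x2 + 4x3 ≤ 13   (sodium)
  1.9x1 + 1.3x2 + 6x3 ≥ 12.9   (iron)
  47x1 + 7x2 + 37x3 ≥ 67   (carbohydrate)
  x1 ≤ 1.8
  x2 ≤ 0.6
  x1, x2, x3 ≥ 0.
The minimum-cost mix takes nothing from kale — only pasta, lentils. The calories and iron requirements are met with equality.
That vertex is x1 = 0.5531, x3 = 1.975.
Hence cost = 0.41·0.5531 + 0.72·1.975 = £1.6488.

£1.65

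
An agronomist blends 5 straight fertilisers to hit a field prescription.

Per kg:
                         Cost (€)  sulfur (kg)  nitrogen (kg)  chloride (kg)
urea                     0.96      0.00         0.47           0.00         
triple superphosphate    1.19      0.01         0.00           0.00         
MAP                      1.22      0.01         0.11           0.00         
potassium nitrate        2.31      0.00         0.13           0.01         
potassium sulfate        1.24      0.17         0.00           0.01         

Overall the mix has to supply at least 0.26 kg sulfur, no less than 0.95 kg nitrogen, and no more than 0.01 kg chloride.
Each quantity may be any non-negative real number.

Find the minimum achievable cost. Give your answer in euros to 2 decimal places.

Set it up as a linear program. Let x1 = kg of urea, x2 = kg of triple superphosphate, x3 = kg of MAP, x4 = kg of potassium nitrate, x5 = kg of potassium sulfate.
Minimise 0.96x1 + 1.19x2 + 1.22x3 + 2.31x4 + 1.24x5 s.t.:
  0.01x2 + 0.01x3 + 0.17x5 ≥ 0.26   (sulfur)
  0.47x1 + 0.11x3 + 0.13x4 ≥ 0.95   (nitrogen)
  0.01x4 + 0.01x5 ≤ 0.01   (chloride)
  x1, x2, x3, x4, x5 ≥ 0.
At the optimum only triple superphosphate, MAP, potassium sulfate are positive (urea, potassium nitrate = 0). The sulfur, nitrogen, chloride requirements are met with equality.
Solving gives x2 = 0.3636, x3 = 8.636, x5 = 1.
Hence cost = 1.19·0.3636 + 1.22·8.636 + 1.24·1 = €12.2086.

€12.21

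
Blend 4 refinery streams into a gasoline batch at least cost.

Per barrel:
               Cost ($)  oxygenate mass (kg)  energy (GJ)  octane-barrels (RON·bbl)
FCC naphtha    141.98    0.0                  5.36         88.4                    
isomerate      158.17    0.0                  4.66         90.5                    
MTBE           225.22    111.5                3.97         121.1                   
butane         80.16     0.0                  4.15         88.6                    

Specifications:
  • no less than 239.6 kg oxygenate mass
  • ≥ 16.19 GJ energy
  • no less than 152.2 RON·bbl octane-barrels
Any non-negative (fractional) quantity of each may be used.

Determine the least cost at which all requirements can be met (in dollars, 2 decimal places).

$631.91

Let x1 = barrels of FCC naphtha, x2 = barrels of isomerate, x3 = barrels of MTBE, x4 = barrels of butane.
min 141.98x1 + 158.17x2 + 225.22x3 + 80.16x4 s.t.:
  111.5x3 ≥ 239.6   (oxygenate mass)
  5.36x1 + 4.66x2 + 3.97x3 + 4.15x4 ≥ 16.19   (energy)
  88.4x1 + 90.5x2 + 121.1x3 + 88.6x4 ≥ 152.2   (octane-barrels)
  x1, x2, x3, x4 ≥ 0.
The optimal basis is {MTBE, butane}; FCC naphtha, isomerate drop out. Binding constraints: oxygenate mass and energy.
So MTBE = 2.1489 barrels, butane = 1.8455 barrels.
Cost = 225.22·2.1489 + 80.16·1.8455 = 631.9105.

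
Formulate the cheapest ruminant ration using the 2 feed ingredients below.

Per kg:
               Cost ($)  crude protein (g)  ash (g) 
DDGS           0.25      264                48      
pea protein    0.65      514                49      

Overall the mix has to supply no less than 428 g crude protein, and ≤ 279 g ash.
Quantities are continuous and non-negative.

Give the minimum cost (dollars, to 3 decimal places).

$0.405

Set it up as a linear program. Let x1 = kg of DDGS, x2 = kg of pea protein.
Minimize 0.25x1 + 0.65x2 subject to:
  264x1 + 514x2 ≥ 428   (crude protein)
  48x1 + 49x2 ≤ 279   (ash)
  x1, x2 ≥ 0.
At the optimum only DDGS is positive (pea protein = 0). The crude protein requirement is met with equality.
That vertex is x1 = 1.621.
Objective = 0.25·1.621 = 0.40525.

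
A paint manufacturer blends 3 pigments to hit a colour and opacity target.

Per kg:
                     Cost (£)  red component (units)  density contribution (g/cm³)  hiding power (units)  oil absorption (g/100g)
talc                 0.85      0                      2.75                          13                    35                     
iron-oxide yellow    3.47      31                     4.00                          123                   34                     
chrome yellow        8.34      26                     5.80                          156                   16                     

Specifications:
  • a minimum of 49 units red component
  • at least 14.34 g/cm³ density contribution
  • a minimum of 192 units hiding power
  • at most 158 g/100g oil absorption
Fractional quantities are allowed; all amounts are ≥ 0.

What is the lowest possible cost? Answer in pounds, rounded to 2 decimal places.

Let x1 = kg of talc, x2 = kg of iron-oxide yellow, x3 = kg of chrome yellow.
min 0.85x1 + 3.47x2 + 8.34x3 s.t.:
  31x2 + 26x3 ≥ 49   (red component)
  2.75x1 + 4x2 + 5.8x3 ≥ 14.34   (density contribution)
  13x1 + 123x2 + 156x3 ≥ 192   (hiding power)
  35x1 + 34x2 + 16x3 ≤ 158   (oil absorption)
  x1, x2, x3 ≥ 0.
The optimal basis is {talc, iron-oxide yellow}; chrome yellow drops out. Binding constraints: red component and density contribution.
So talc = 2.915 kg, iron-oxide yellow = 1.581 kg.
Objective = 0.85·2.915 + 3.47·1.581 = 7.9638.

£7.96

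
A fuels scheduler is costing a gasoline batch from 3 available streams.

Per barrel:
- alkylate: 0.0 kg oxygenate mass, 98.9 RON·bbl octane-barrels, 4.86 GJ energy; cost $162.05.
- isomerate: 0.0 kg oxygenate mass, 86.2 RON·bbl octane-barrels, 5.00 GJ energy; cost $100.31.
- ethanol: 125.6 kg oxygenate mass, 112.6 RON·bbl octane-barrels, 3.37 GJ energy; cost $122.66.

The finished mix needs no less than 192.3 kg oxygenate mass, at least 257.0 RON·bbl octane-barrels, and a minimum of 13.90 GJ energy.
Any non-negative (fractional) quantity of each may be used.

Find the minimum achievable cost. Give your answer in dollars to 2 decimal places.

Let x1 = barrels of alkylate, x2 = barrels of isomerate, x3 = barrels of ethanol.
Minimise 162.05x1 + 100.31x2 + 122.66x3 with:
  125.6x3 ≥ 192.3   (oxygenate mass)
  98.9x1 + 86.2x2 + 112.6x3 ≥ 257   (octane-barrels)
  4.86x1 + 5x2 + 3.37x3 ≥ 13.9   (energy)
  x1, x2, x3 ≥ 0.
At the optimum only isomerate, ethanol are positive (alkylate = 0). Binding constraints: oxygenate mass and energy.
So isomerate = 1.74807 barrels, ethanol = 1.53105 barrels.
Total cost: 100.31·1.74807 + 122.66·1.53105 = 363.1475.

$363.15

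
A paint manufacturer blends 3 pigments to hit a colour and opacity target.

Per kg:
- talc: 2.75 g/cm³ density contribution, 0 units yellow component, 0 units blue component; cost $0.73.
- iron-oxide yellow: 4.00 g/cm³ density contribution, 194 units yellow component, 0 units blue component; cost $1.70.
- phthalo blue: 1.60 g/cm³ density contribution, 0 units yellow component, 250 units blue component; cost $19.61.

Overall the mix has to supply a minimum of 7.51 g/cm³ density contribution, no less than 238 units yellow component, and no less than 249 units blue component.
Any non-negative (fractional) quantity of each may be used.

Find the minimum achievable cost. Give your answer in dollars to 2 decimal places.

$21.89

Let x1 = kg of talc, x2 = kg of iron-oxide yellow, x3 = kg of phthalo blue.
min 0.73x1 + 1.7x2 + 19.61x3 s.t.:
  2.75x1 + 4x2 + 1.6x3 ≥ 7.51   (density contribution)
  194x2 ≥ 238   (yellow component)
  250x3 ≥ 249   (blue component)
  x1, x2, x3 ≥ 0.
All 3 inputs are positive at the optimum. The density contribution, yellow component, blue component requirements are met with equality.
That vertex is x1 = 0.367, x2 = 1.227, x3 = 0.996.
Objective = 0.73·0.367 + 1.7·1.227 + 19.61·0.996 = 21.8854.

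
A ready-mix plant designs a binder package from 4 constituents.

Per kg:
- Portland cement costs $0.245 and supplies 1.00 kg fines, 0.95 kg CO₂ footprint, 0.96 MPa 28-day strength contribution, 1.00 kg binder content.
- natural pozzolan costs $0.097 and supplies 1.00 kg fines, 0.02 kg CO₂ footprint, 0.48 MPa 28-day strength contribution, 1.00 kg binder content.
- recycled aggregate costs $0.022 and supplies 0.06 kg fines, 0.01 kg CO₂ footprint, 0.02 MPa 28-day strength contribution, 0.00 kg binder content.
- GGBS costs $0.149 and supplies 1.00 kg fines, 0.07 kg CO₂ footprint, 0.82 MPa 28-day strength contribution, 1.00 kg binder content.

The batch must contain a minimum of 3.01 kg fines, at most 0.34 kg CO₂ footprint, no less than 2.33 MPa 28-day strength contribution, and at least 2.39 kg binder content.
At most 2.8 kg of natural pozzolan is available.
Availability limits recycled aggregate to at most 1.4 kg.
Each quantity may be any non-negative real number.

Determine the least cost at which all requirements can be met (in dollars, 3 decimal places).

Let x1 = kg of Portland cement, x2 = kg of natural pozzolan, x3 = kg of recycled aggregate, x4 = kg of GGBS.
Minimise 0.245x1 + 0.097x2 + 0.022x3 + 0.149x4 with:
  1x1 + 1x2 + 0.06x3 + 1x4 ≥ 3.01   (fines)
  0.95x1 + 0.02x2 + 0.01x3 + 0.07x4 ≤ 0.34   (CO₂ footprint)
  0.96x1 + 0.48x2 + 0.02x3 + 0.82x4 ≥ 2.33   (28-day strength contribution)
  1x1 + 1x2 + 1x4 ≥ 2.39   (binder content)
  x2 ≤ 2.8
  x3 ≤ 1.4
  x1, x2, x3, x4 ≥ 0.
At the optimum only natural pozzolan, GGBS are positive (Portland cement, recycled aggregate = 0). The fines and 28-day strength contribution requirements are met with equality.
Solving gives x2 = 0.4065, x4 = 2.604.
Objective = 0.097·0.4065 + 0.149·2.604 = 0.42743.

$0.427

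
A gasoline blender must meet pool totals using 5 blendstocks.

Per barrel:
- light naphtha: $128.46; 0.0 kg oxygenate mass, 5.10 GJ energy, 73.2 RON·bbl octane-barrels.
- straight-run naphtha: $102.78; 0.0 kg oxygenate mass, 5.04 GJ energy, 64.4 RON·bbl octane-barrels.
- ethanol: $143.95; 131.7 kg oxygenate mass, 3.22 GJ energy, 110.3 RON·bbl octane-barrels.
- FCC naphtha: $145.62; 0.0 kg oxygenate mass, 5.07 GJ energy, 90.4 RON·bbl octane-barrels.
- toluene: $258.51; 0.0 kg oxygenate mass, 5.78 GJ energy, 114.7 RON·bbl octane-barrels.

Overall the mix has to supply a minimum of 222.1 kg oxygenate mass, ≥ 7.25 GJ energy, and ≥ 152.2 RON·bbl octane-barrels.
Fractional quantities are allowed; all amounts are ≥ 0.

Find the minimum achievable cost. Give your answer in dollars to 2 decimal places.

$279.87

Treat it as an LP. Let x1 = barrels of light naphtha, x2 = barrels of straight-run naphtha, x3 = barrels of ethanol, x4 = barrels of FCC naphtha, x5 = barrels of toluene.
Minimize 128.46x1 + 102.78x2 + 143.95x3 + 145.62x4 + 258.51x5 with:
  131.7x3 ≥ 222.1   (oxygenate mass)
  5.1x1 + 5.04x2 + 3.22x3 + 5.07x4 + 5.78x5 ≥ 7.25   (energy)
  73.2x1 + 64.4x2 + 110.3x3 + 90.4x4 + 114.7x5 ≥ 152.2   (octane-barrels)
  x1, x2, x3, x4, x5 ≥ 0.
The minimum-cost mix takes nothing from light naphtha, FCC naphtha, toluene — only straight-run naphtha, ethanol. The oxygenate mass and energy requirements are met with equality.
Solving gives x2 = 0.36106, x3 = 1.6864.
Total cost: 102.78·0.36106 + 143.95·1.6864 = 279.8670.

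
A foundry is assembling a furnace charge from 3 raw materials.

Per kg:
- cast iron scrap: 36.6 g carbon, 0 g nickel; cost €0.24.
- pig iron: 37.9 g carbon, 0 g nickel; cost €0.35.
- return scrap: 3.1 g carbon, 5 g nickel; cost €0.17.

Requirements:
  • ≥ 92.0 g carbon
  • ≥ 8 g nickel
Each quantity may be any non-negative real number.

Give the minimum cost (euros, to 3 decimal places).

€0.843

Let x1 = kg of cast iron scrap, x2 = kg of pig iron, x3 = kg of return scrap.
Minimize 0.24x1 + 0.35x2 + 0.17x3 s.t.:
  36.6x1 + 37.9x2 + 3.1x3 ≥ 92   (carbon)
  5x3 ≥ 8   (nickel)
  x1, x2, x3 ≥ 0.
The optimal basis is {cast iron scrap, return scrap}; pig iron drops out. There the carbon and nickel constraints are tight.
That vertex is x1 = 2.378, x3 = 1.6.
Hence cost = 0.24·2.378 + 0.17·1.6 = €0.84272.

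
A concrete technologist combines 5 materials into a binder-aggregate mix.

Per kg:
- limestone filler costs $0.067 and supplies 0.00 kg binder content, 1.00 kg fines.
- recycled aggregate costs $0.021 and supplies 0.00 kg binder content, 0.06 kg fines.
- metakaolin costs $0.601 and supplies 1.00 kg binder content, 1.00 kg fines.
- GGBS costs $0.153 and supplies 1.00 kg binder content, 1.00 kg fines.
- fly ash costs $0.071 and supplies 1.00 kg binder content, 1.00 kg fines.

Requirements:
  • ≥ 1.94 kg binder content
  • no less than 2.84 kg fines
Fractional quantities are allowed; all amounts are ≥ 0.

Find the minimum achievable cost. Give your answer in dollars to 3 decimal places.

$0.198

Let x1 = kg of limestone filler, x2 = kg of recycled aggregate, x3 = kg of metakaolin, x4 = kg of GGBS, x5 = kg of fly ash.
Minimise 0.067x1 + 0.021x2 + 0.601x3 + 0.153x4 + 0.071x5 subject to:
  1x3 + 1x4 + 1x5 ≥ 1.94   (binder content)
  1x1 + 0.06x2 + 1x3 + 1x4 + 1x5 ≥ 2.84   (fines)
  x1, x2, x3, x4, x5 ≥ 0.
The optimal basis is {limestone filler, fly ash}; recycled aggregate, metakaolin, GGBS drop out. There the binder content and fines constraints are tight.
So limestone filler = 0.9 kg, fly ash = 1.94 kg.
Cost = 0.067·0.9 + 0.071·1.94 = 0.19804.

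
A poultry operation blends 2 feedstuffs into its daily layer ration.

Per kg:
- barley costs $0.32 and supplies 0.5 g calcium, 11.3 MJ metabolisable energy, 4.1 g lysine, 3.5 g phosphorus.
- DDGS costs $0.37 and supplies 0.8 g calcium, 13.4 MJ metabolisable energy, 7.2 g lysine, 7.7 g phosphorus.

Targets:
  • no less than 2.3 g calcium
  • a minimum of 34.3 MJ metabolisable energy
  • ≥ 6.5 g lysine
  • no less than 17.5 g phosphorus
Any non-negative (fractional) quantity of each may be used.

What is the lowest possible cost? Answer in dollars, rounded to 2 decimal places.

$1.06

This is a linear program. Let x1 = kg of barley, x2 = kg of DDGS.
min 0.32x1 + 0.37x2 s.t.:
  0.5x1 + 0.8x2 ≥ 2.3   (calcium)
  11.3x1 + 13.4x2 ≥ 34.3   (metabolisable energy)
  4.1x1 + 7.2x2 ≥ 6.5   (lysine)
  3.5x1 + 7.7x2 ≥ 17.5   (phosphorus)
  x1, x2 ≥ 0.
The optimal basis is {DDGS}; barley drops out. There the calcium constraint is tight.
So DDGS = 2.875 kg.
Cost = 0.37·2.875 = 1.0638.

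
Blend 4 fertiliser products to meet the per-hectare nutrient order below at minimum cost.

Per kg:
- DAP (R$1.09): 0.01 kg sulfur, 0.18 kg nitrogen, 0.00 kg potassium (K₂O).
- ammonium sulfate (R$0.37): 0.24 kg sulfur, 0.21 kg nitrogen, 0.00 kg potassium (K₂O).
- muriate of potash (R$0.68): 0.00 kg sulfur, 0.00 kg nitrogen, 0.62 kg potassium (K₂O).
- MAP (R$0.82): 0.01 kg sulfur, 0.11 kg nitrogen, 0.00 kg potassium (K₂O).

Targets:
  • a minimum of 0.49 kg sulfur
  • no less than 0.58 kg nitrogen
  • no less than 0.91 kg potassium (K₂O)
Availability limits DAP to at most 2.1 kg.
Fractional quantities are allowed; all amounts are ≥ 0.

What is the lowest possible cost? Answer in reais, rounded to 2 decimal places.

This is a linear program. Let x1 = kg of DAP, x2 = kg of ammonium sulfate, x3 = kg of muriate of potash, x4 = kg of MAP.
Minimise 1.09x1 + 0.37x2 + 0.68x3 + 0.82x4 with:
  0.01x1 + 0.24x2 + 0.01x4 ≥ 0.49   (sulfur)
  0.18x1 + 0.21x2 + 0.11x4 ≥ 0.58   (nitrogen)
  0.62x3 ≥ 0.91   (potassium (K₂O))
  x1 ≤ 2.1
  x1, x2, x3, x4 ≥ 0.
At the optimum only ammonium sulfate, muriate of potash are positive (DAP, MAP = 0). Binding constraints: nitrogen and potassium (K₂O).
That vertex is x2 = 2.762, x3 = 1.468.
Hence cost = 0.37·2.762 + 0.68·1.468 = R$2.0202.

R$2.02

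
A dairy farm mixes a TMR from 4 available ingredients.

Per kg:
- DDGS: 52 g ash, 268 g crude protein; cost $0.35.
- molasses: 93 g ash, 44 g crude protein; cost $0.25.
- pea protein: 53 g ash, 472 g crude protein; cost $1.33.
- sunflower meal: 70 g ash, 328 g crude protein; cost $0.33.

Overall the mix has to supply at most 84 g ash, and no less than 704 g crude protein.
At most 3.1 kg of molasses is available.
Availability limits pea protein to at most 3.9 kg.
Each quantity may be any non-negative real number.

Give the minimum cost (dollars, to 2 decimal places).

$1.89

Set it up as a linear program. Let x1 = kg of DDGS, x2 = kg of molasses, x3 = kg of pea protein, x4 = kg of sunflower meal.
Minimise 0.35x1 + 0.25x2 + 1.33x3 + 0.33x4 subject to:
  52x1 + 93x2 + 53x3 + 70x4 ≤ 84   (ash)
  268x1 + 44x2 + 472x3 + 328x4 ≥ 704   (crude protein)
  x2 ≤ 3.1
  x3 ≤ 3.9
  x1, x2, x3, x4 ≥ 0.
The cheapest feasible vertex uses only DDGS, pea protein; molasses, sunflower meal are not used. The ash and crude protein requirements are met with equality.
So DDGS = 0.2259 kg, pea protein = 1.363 kg.
Hence cost = 0.35·0.2259 + 1.33·1.363 = $1.8919.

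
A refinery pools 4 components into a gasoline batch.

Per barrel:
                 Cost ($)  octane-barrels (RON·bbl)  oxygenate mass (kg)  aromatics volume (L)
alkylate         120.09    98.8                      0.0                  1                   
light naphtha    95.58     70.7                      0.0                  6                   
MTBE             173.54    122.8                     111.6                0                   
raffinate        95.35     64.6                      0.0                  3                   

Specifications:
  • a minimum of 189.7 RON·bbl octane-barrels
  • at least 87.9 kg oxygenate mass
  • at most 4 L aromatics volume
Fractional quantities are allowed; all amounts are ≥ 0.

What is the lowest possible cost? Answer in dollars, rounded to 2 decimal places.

Treat it as an LP. Let x1 = barrels of alkylate, x2 = barrels of light naphtha, x3 = barrels of MTBE, x4 = barrels of raffinate.
Minimize 120.09x1 + 95.58x2 + 173.54x3 + 95.35x4 subject to:
  98.8x1 + 70.7x2 + 122.8x3 + 64.6x4 ≥ 189.7   (octane-barrels)
  111.6x3 ≥ 87.9   (oxygenate mass)
  1x1 + 6x2 + 3x4 ≤ 4   (aromatics volume)
  x1, x2, x3, x4 ≥ 0.
The cheapest feasible vertex uses only alkylate, MTBE; light naphtha, raffinate are not used. Binding constraints: octane-barrels and oxygenate mass.
Optimal quantities: alkylate = 0.9411 barrels, MTBE = 0.7876 barrels.
Total cost: 120.09·0.9411 + 173.54·0.7876 = 249.6968.

$249.70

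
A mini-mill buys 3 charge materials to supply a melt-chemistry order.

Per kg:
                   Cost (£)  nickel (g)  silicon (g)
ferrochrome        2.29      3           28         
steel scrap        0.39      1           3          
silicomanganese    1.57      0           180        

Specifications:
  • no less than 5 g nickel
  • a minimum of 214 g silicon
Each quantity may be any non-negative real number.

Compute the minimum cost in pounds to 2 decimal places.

Let x1 = kg of ferrochrome, x2 = kg of steel scrap, x3 = kg of silicomanganese.
min 2.29x1 + 0.39x2 + 1.57x3 s.t.:
  3x1 + 1x2 ≥ 5   (nickel)
  28x1 + 3x2 + 180x3 ≥ 214   (silicon)
  x1, x2, x3 ≥ 0.
At the optimum only steel scrap, silicomanganese are positive (ferrochrome = 0). There the nickel and silicon constraints are tight.
Optimal quantities: steel scrap = 5 kg, silicomanganese = 1.106 kg.
Hence cost = 0.39·5 + 1.57·1.106 = £3.6864.

£3.69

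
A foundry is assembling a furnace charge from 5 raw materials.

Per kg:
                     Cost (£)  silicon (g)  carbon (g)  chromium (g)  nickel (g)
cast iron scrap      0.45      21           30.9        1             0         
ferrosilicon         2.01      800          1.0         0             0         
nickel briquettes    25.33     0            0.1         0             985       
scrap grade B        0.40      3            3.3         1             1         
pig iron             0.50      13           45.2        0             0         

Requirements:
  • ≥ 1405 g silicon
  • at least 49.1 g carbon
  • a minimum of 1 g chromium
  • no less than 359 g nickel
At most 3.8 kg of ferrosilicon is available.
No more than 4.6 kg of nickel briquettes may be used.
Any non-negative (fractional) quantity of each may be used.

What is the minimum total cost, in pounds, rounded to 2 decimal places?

£13.33

Let x1 = kg of cast iron scrap, x2 = kg of ferrosilicon, x3 = kg of nickel briquettes, x4 = kg of scrap grade B, x5 = kg of pig iron.
Minimize 0.45x1 + 2.01x2 + 25.33x3 + 0.4x4 + 0.5x5 subject to:
  21x1 + 800x2 + 3x4 + 13x5 ≥ 1405   (silicon)
  30.9x1 + 1x2 + 0.1x3 + 3.3x4 + 45.2x5 ≥ 49.1   (carbon)
  1x1 + 1x4 ≥ 1   (chromium)
  985x3 + 1x4 ≥ 359   (nickel)
  x2 ≤ 3.8
  x3 ≤ 4.6
  x1, x2, x3, x4, x5 ≥ 0.
The optimal basis is {cast iron scrap, ferrosilicon, nickel briquettes, pig iron}; scrap grade B drops out. The silicon, carbon, chromium, nickel requirements are met with equality.
So cast iron scrap = 1 kg, ferrosilicon = 1.724 kg, nickel briquettes = 0.3645 kg, pig iron = 0.3637 kg.
Total cost: 0.45·1 + 2.01·1.724 + 25.33·0.3645 + 0.5·0.3637 = 13.3299.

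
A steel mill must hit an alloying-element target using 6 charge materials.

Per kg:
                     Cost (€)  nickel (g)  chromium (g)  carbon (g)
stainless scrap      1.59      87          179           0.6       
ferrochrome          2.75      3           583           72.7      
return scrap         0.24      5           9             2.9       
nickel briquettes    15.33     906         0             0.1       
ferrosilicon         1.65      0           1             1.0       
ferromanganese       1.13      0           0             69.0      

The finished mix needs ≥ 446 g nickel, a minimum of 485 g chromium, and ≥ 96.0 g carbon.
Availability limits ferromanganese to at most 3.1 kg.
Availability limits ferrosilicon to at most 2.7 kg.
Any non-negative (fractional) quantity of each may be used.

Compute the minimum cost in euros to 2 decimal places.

Treat it as an LP. Let x1 = kg of stainless scrap, x2 = kg of ferrochrome, x3 = kg of return scrap, x4 = kg of nickel briquettes, x5 = kg of ferrosilicon, x6 = kg of ferromanganese.
Minimise 1.59x1 + 2.75x2 + 0.24x3 + 15.33x4 + 1.65x5 + 1.13x6 s.t.:
  87x1 + 3x2 + 5x3 + 906x4 ≥ 446   (nickel)
  179x1 + 583x2 + 9x3 + 1x5 ≥ 485   (chromium)
  0.6x1 + 72.7x2 + 2.9x3 + 0.1x4 + 1x5 + 69x6 ≥ 96   (carbon)
  x6 ≤ 3.1
  x5 ≤ 2.7
  x1, x2, x3, x4, x5, x6 ≥ 0.
The minimum-cost mix takes nothing from ferrochrome, return scrap, ferrosilicon — only stainless scrap, nickel briquettes, ferromanganese. The nickel, chromium, carbon requirements are met with equality.
So stainless scrap = 2.709 kg, nickel briquettes = 0.2321 kg, ferromanganese = 1.367 kg.
Objective = 1.59·2.709 + 15.33·0.2321 + 1.13·1.367 = 9.4101.

€9.41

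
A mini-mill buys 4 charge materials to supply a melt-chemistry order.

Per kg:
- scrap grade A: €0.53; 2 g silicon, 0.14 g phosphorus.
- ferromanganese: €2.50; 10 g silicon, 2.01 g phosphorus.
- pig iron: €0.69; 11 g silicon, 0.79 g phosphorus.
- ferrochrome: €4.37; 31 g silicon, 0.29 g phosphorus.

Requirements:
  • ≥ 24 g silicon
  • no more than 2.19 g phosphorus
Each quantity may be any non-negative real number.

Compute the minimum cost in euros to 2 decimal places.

€1.51

Let x1 = kg of scrap grade A, x2 = kg of ferromanganese, x3 = kg of pig iron, x4 = kg of ferrochrome.
Minimise 0.53x1 + 2.5x2 + 0.69x3 + 4.37x4 s.t.:
  2x1 + 10x2 + 11x3 + 31x4 ≥ 24   (silicon)
  0.14x1 + 2.01x2 + 0.79x3 + 0.29x4 ≤ 2.19   (phosphorus)
  x1, x2, x3, x4 ≥ 0.
The optimal basis is {pig iron}; scrap grade A, ferromanganese, ferrochrome drop out. The silicon requirement is met with equality.
That vertex is x3 = 2.182.
Hence cost = 0.69·2.182 = €1.5056.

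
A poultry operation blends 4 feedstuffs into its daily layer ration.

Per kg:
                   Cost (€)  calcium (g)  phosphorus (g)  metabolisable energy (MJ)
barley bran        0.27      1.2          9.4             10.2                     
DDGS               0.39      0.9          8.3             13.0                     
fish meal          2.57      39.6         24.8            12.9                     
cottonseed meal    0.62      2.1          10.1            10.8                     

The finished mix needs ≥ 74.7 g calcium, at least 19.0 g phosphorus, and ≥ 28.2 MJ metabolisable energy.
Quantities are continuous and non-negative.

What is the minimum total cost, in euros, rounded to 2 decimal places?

Let x1 = kg of barley bran, x2 = kg of DDGS, x3 = kg of fish meal, x4 = kg of cottonseed meal.
Minimize 0.27x1 + 0.39x2 + 2.57x3 + 0.62x4 s.t.:
  1.2x1 + 0.9x2 + 39.6x3 + 2.1x4 ≥ 74.7   (calcium)
  9.4x1 + 8.3x2 + 24.8x3 + 10.1x4 ≥ 19   (phosphorus)
  10.2x1 + 13x2 + 12.9x3 + 10.8x4 ≥ 28.2   (metabolisable energy)
  x1, x2, x3, x4 ≥ 0.
At the optimum only barley bran, fish meal are positive (DDGS, cottonseed meal = 0). The calcium and metabolisable energy requirements are met with equality.
Optimal quantities: barley bran = 0.3941 kg, fish meal = 1.874 kg.
Objective = 0.27·0.3941 + 2.57·1.874 = 4.9226.

€4.92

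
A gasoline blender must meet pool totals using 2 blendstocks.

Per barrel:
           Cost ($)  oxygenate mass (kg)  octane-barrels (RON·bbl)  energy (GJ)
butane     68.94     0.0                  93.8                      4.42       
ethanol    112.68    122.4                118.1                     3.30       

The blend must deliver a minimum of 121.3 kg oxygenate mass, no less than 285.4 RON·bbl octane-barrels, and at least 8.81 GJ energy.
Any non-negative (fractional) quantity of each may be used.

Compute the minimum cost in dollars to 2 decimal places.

$235.41

Treat it as an LP. Let x1 = barrels of butane, x2 = barrels of ethanol.
min 68.94x1 + 112.68x2 s.t.:
  122.4x2 ≥ 121.3   (oxygenate mass)
  93.8x1 + 118.1x2 ≥ 285.4   (octane-barrels)
  4.42x1 + 3.3x2 ≥ 8.81   (energy)
  x1, x2 ≥ 0.
Both inputs are positive at the optimum. Binding constraints: oxygenate mass and octane-barrels.
That vertex is x1 = 1.795, x2 = 0.991.
Cost = 68.94·1.795 + 112.68·0.991 = 235.4132.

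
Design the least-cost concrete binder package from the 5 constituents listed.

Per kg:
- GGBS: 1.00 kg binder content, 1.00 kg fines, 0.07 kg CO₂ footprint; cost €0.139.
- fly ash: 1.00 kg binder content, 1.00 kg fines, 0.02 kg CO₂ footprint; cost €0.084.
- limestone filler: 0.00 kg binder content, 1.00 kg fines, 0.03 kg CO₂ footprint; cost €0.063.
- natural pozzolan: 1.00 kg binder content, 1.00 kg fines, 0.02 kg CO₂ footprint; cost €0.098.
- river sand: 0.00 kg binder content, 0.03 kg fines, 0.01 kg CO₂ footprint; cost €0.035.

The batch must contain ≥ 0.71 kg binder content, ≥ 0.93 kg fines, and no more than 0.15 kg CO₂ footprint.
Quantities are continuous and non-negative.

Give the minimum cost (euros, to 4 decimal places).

€0.0735

Set it up as a linear program. Let x1 = kg of GGBS, x2 = kg of fly ash, x3 = kg of limestone filler, x4 = kg of natural pozzolan, x5 = kg of river sand.
Minimise 0.139x1 + 0.084x2 + 0.063x3 + 0.098x4 + 0.035x5 s.t.:
  1x1 + 1x2 + 1x4 ≥ 0.71   (binder content)
  1x1 + 1x2 + 1x3 + 1x4 + 0.03x5 ≥ 0.93   (fines)
  0.07x1 + 0.02x2 + 0.03x3 + 0.02x4 + 0.01x5 ≤ 0.15   (CO₂ footprint)
  x1, x2, x3, x4, x5 ≥ 0.
The minimum-cost mix takes nothing from GGBS, natural pozzolan, river sand — only fly ash, limestone filler. The binder content and fines requirements are met with equality.
Optimal quantities: fly ash = 0.71 kg, limestone filler = 0.22 kg.
Objective = 0.084·0.71 + 0.063·0.22 = 0.073500.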